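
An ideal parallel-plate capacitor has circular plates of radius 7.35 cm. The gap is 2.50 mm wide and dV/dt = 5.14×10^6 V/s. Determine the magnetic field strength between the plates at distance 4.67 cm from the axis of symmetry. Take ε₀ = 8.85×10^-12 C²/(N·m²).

dE/dt = (dV/dt)/d = 2.056×10^9 V/(m·s); I_d = ε₀(πR²)(dE/dt) = (8.85×10^-12)(0.01697)(2.056×10^9) = 3.088×10^-4 A.
For r < R the Ampère–Maxwell law gives B(2πr) = μ₀ I_d (r²/R²), so B = μ₀ I_d r/(2πR²) = (4π×10^-7)(3.088×10^-4)(0.0467)/(2π·0.0735²) = 5.34×10^-10 T.

5.34×10^-10 T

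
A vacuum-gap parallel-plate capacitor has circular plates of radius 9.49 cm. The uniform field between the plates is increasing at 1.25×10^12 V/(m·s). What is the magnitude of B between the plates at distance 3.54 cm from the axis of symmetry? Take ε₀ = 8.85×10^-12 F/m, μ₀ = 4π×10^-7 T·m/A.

2.46×10^-7 T

I_d = ε₀ dΦ_E/dt = ε₀ πR² (dE/dt) = (8.85×10^-12)(0.02829)(1.25×10^12) = 0.3130 A through the full plate area.
An Ampèrian loop of radius r encloses a fraction (r/R)² of I_d. Then B·2πr = μ₀ I_d (r/R)², giving B = μ₀ I_d r/(2πR²) = 2.46×10^-7 T.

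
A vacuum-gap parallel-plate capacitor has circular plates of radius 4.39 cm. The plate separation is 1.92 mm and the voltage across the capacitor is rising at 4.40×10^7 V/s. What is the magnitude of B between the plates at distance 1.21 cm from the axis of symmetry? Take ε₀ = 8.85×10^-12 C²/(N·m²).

1.54×10^-9 T

With E = V/d, dE/dt = 2.292×10^10 V/(m·s) and πR² = 6.055×10^-3 m², giving I_d = ε₀ πR² dE/dt = 1.228×10^-3 A.
For r < R the Ampère–Maxwell law gives B(2πr) = μ₀ I_d (r²/R²), so B = μ₀ I_d r/(2πR²) = (4π×10^-7)(1.228×10^-3)(0.0121)/(2π·0.0439²) = 1.54×10^-9 T.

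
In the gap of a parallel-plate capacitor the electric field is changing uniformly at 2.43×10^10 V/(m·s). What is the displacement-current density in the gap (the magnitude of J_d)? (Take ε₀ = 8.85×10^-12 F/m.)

J_d = ε₀ dE/dt = (8.85×10^-12)(2.43×10^10) = 0.215 A/m².

0.215 A/m²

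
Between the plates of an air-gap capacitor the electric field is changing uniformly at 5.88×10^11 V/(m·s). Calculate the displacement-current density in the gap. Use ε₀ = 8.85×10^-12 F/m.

5.20 A/m²

The displacement-current density is ε₀ ∂E/∂t = (8.85×10^-12)(5.88×10^11) = 5.20 A/m².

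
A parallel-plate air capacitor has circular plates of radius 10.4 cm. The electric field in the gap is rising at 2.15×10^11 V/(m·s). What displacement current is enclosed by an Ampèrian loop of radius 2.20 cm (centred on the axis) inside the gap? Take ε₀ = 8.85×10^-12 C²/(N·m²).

I_d = ε₀ dΦ_E/dt = ε₀ πR² (dE/dt) = (8.85×10^-12)(0.03398)(2.15×10^11) = 0.06466 A through the full plate area.
Since J_d is uniform, the enclosed fraction is (r/R)² = 0.04475, giving I_d,enc = 2.89×10^-3 A.

2.89×10^-3 A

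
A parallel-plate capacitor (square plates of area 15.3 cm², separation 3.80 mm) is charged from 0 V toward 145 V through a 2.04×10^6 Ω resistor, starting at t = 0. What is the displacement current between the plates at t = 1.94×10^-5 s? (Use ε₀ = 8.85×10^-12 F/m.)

4.93×10^-6 A

C = ε₀A/d = (8.85×10^-12)(1.53×10^-3)/(3.80×10^-3) = 3.563×10^-12 F and τ = RC = 7.269×10^-6 s. I_d in the gap equals the RC charging current.
I_d(t) = (V₀/R) e^(−t/τ) = 7.108×10^-5 · e^(−2.669) = 4.93×10^-6 A.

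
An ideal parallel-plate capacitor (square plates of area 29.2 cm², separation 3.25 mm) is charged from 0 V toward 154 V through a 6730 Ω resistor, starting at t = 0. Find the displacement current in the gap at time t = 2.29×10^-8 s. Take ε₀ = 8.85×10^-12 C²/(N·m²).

0.0149 A

C = ε₀A/d = (8.85×10^-12)(2.92×10^-3)/(3.25×10^-3) = 7.951×10^-12 F and τ = RC = 5.351×10^-8 s. I_d in the gap equals the RC charging current.
I_d(t) = (V₀/R) e^(−t/τ) = 0.02288 · e^(−0.4280) = 0.0149 A.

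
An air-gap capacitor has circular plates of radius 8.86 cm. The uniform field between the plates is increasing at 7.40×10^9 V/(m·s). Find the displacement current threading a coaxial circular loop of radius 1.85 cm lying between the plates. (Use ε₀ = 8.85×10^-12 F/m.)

7.04×10^-5 A

I_d = ε₀ dΦ_E/dt = ε₀ πR² (dE/dt) = (8.85×10^-12)(0.02466)(7.40×10^9) = 1.615×10^-3 A through the full plate area.
Since J_d is uniform, the enclosed fraction is (r/R)² = 0.04360, giving I_d,enc = 7.04×10^-5 A.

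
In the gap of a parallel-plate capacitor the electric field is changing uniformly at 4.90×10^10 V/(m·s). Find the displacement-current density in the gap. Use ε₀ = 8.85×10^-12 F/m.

0.434 A/m²

J_d = ε₀ dE/dt = (8.85×10^-12)(4.90×10^10) = 0.434 A/m².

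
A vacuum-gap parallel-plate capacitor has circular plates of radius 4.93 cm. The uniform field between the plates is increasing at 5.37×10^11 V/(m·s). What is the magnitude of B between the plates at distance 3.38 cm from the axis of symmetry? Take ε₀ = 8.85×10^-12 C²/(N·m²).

Through the whole plate area (πR² = 7.636×10^-3 m²), I_d = ε₀ πR² dE/dt = 0.03629 A.
∮B·dl = μ₀ I_d,enc with I_d,enc = I_d r²/R² = 0.01706 A; so B = μ₀ I_d,enc/(2πr) = 1.01×10^-7 T.

1.01×10^-7 T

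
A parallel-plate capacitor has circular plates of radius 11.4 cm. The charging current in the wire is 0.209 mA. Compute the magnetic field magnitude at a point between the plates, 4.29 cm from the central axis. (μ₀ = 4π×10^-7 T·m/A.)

No conduction current crosses the gap, so I_d there equals the 2.09×10^-4 A in the leads.
For r < R the Ampère–Maxwell law gives B(2πr) = μ₀ I_d (r²/R²), so B = μ₀ I_d r/(2πR²) = (4π×10^-7)(2.09×10^-4)(0.0429)/(2π·0.114²) = 1.38×10^-10 T.

1.38×10^-10 T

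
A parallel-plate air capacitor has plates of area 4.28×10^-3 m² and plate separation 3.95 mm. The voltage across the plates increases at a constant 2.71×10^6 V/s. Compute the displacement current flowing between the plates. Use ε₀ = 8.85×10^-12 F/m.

The displacement current equals the charging current C dV/dt. With C = ε₀A/d = (8.85×10^-12)(4.28×10^-3)/(3.95×10^-3) = 9.589×10^-12 F, I_d = (9.589×10^-12)(2.71×10^6) = 2.60×10^-5 A.

2.60×10^-5 A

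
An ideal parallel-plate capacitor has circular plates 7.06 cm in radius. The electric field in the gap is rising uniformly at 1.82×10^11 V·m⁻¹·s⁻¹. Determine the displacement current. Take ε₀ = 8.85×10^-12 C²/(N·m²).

0.0252 A

The displacement current is ε₀ times dΦ_E/dt = ε₀ A dE/dt = (8.85×10^-12)(0.01566)(1.82×10^11) = 0.0252 A.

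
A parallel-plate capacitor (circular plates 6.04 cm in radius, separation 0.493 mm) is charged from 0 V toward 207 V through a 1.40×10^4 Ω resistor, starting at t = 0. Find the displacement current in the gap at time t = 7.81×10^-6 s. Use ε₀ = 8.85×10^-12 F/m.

9.82×10^-4 A

C = ε₀A/d = (8.85×10^-12)(0.01146)/(4.93×10^-4) = 2.057×10^-10 F, so τ = RC = 2.880×10^-6 s.
The conduction current is I(t) = (V₀/R) e^(−t/τ), and the displacement current between the plates equals it.
t/τ = 2.712; I_d = (207/1.40×10^4) · e^(−2.712) = (0.01479)(0.06640) = 9.82×10^-4 A.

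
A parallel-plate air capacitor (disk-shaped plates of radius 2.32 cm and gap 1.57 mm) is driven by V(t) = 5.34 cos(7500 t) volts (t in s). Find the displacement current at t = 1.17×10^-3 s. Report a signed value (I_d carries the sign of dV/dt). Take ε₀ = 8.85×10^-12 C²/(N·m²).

-2.31×10^-7 A

C = ε₀A/d = (8.85×10^-12)(1.691×10^-3)/(1.57×10^-3) = 9.532×10^-12 F. dV/dt = V₀ω·−sin(ωt); at ωt = 8.775 rad this factor is -0.6050.
I_d = C dV/dt = (9.532×10^-12)(5.34)(7500)(-0.6050) = -2.31×10^-7 A.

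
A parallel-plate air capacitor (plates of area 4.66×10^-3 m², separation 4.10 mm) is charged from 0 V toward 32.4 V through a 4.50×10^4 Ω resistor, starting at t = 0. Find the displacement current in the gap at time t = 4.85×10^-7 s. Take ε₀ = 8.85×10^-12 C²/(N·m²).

With C = ε₀A/d = (8.85×10^-12)(4.66×10^-3)/(4.10×10^-3) = 1.006×10^-11 F, the time constant is τ = RC = 4.527×10^-7 s, so t/τ = 1.071 and e^(−t/τ) = 0.3427.
I_d = I_cond = (V₀/R) e^(−t/τ) = (7.200×10^-4)(0.3427) = 2.47×10^-4 A.

2.47×10^-4 A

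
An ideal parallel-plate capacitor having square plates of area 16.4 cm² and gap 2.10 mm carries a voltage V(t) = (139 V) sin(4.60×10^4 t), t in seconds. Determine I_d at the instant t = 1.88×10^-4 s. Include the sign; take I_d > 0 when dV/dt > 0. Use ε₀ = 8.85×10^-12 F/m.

dE/dt = (V₀ω/d)·cos(ωt) with ωt = 8.648 rad: (139)(4.60×10^4)(-0.7132)/(2.10×10^-3) = -2.172×10^9 V/(m·s).
I_d = ε₀ A dE/dt = (8.85×10^-12)(1.64×10^-3)(-2.172×10^9) = -3.15×10^-5 A.

-3.15×10^-5 A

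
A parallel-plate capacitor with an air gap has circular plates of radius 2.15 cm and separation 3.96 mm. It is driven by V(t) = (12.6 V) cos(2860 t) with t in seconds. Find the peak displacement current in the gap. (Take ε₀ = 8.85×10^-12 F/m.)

1.17×10^-7 A

C = ε₀A/d = (8.85×10^-12)(1.452×10^-3)/(3.96×10^-3) = 3.245×10^-12 F; ω = 2860 rad/s.
I_d = C dV/dt, so |I_d|_max = C V₀ ω = (3.245×10^-12)(12.6)(2860) = 1.17×10^-7 A.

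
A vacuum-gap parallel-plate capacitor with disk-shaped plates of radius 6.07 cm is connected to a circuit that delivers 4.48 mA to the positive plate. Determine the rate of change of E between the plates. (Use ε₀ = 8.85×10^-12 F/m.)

4.37×10^10 V/(m·s)

The displacement current between the plates equals the conduction current, I_d = 4.48 mA.
Inverting I_d = ε₀ A dE/dt gives dE/dt = 4.48×10^-3 / (8.85×10^-12 · 0.01158) = 4.37×10^10 V/(m·s).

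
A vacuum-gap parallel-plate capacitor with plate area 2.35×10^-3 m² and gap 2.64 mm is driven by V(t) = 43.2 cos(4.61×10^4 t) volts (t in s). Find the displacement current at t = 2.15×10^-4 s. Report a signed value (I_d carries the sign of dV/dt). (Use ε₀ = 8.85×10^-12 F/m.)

dV/dt = (43.2)(4.61×10^4)·−sin(9.9115) = 9.315×10^5 V/s.
I_d = C dV/dt with C = ε₀A/d = (8.85×10^-12)(2.35×10^-3)/(2.64×10^-3) = 7.878×10^-12 F, so I_d = (7.878×10^-12)(9.315×10^5) = 7.34×10^-6 A.

7.34×10^-6 A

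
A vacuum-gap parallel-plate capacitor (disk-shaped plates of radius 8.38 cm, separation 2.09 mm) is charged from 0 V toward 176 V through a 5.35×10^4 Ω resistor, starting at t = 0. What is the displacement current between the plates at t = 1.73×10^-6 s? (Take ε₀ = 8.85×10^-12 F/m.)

C = ε₀A/d = (8.85×10^-12)(0.02206)/(2.09×10^-3) = 9.341×10^-11 F, so τ = RC = 4.997×10^-6 s.
The conduction current is I(t) = (V₀/R) e^(−t/τ), and the displacement current between the plates equals it.
t/τ = 0.3462; I_d = (176/5.35×10^4) · e^(−0.3462) = (3.290×10^-3)(0.7074) = 2.33×10^-3 A.

2.33×10^-3 A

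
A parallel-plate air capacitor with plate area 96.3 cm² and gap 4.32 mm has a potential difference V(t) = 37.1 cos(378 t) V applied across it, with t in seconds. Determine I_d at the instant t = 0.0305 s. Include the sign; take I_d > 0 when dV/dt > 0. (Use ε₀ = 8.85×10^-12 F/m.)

2.38×10^-7 A

dE/dt = (V₀ω/d)·−sin(ωt) with ωt = 11.529 rad: (37.1)(378)(0.8611)/(4.32×10^-3) = 2.795×10^6 V/(m·s).
I_d = ε₀ A dE/dt = (8.85×10^-12)(9.63×10^-3)(2.795×10^6) = 2.38×10^-7 A.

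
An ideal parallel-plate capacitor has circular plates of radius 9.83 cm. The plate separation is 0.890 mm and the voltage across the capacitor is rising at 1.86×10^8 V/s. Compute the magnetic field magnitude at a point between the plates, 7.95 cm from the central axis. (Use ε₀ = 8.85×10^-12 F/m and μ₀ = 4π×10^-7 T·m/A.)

9.24×10^-8 T

With E = V/d, dE/dt = 2.090×10^11 V/(m·s) and πR² = 0.03036 m², giving I_d = ε₀ πR² dE/dt = 0.05616 A.
An Ampèrian loop of radius r encloses a fraction (r/R)² of I_d. Then B·2πr = μ₀ I_d (r/R)², giving B = μ₀ I_d r/(2πR²) = 9.24×10^-8 T.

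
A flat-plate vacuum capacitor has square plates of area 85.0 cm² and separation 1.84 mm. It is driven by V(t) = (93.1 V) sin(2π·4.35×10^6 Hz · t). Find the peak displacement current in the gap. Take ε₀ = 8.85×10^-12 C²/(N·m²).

0.104 A

(dE/dt)_max = V₀ω/d = 1.383×10^12 V/(m·s); ω = 2πf = 2.733×10^7 rad/s.
I_d,max = ε₀ A (dE/dt)_max = (8.85×10^-12)(8.50×10^-3)(1.383×10^12) = 0.104 A.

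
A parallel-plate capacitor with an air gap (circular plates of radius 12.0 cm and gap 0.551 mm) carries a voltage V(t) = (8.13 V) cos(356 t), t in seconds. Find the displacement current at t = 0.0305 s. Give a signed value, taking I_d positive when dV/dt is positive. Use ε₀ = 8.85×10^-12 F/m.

2.08×10^-6 A

dE/dt = (V₀ω/d)·−sin(ωt) with ωt = 10.858 rad: (8.13)(356)(0.9906)/(5.51×10^-4) = 5.203×10^6 V/(m·s).
I_d = ε₀ A dE/dt = (8.85×10^-12)(0.04524)(5.203×10^6) = 2.08×10^-6 A.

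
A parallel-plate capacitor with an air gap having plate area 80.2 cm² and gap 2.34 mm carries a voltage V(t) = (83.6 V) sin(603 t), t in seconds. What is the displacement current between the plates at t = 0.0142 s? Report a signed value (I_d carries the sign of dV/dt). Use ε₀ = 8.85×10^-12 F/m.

-9.95×10^-7 A

dE/dt = (V₀ω/d)·cos(ωt) with ωt = 8.5626 rad: (83.6)(603)(-0.6508)/(2.34×10^-3) = -1.402×10^7 V/(m·s).
I_d = ε₀ A dE/dt = (8.85×10^-12)(8.02×10^-3)(-1.402×10^7) = -9.95×10^-7 A.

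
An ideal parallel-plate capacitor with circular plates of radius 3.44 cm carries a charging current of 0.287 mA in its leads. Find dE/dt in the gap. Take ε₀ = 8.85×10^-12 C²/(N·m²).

8.72×10^9 V/(m·s)

By continuity, I_d in the gap equals the 0.287 mA flowing in the wire.
Since I_d = ε₀ A dE/dt, dE/dt = I_d/(ε₀A) = (2.87×10^-4)/((8.85×10^-12)(3.718×10^-3)) = 8.72×10^9 V/(m·s).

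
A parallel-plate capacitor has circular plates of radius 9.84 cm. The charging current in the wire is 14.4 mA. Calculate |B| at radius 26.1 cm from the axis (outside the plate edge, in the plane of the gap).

1.10×10^-8 T

Between the plates the displacement current equals the wire current: I_d = 14.4 mA = 0.0144 A.
For r ≥ R the full I_d is enclosed: B = μ₀ I_d/(2πr) = (4π×10^-7)(0.0144)/(2π·0.261) = 1.10×10^-8 T.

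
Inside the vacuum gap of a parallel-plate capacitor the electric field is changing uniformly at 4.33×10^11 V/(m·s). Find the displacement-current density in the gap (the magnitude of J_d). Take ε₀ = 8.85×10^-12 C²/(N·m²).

3.83 A/m²

J_d = ε₀ dE/dt = (8.85×10^-12)(4.33×10^11) = 3.83 A/m².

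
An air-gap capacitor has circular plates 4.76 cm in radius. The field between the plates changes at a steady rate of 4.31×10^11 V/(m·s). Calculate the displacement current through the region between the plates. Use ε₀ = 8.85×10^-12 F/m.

0.0272 A

The displacement current is ε₀ times dΦ_E/dt = ε₀ A dE/dt = (8.85×10^-12)(7.118×10^-3)(4.31×10^11) = 0.0272 A.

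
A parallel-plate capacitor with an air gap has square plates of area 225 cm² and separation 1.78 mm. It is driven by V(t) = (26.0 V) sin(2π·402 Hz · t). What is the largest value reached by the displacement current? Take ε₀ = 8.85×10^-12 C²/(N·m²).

7.35×10^-6 A

(dE/dt)_max = V₀ω/d = 3.690×10^7 V/(m·s); ω = 2πf = 2526 rad/s.
I_d,max = ε₀ A (dE/dt)_max = (8.85×10^-12)(0.0225)(3.690×10^7) = 7.35×10^-6 A.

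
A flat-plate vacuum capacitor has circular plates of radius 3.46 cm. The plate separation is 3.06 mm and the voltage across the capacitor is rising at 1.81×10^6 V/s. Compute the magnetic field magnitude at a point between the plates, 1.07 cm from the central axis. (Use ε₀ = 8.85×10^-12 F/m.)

3.52×10^-11 T

With E = V/d, dE/dt = 5.915×10^8 V/(m·s) and πR² = 3.761×10^-3 m², giving I_d = ε₀ πR² dE/dt = 1.969×10^-5 A.
For r < R the Ampère–Maxwell law gives B(2πr) = μ₀ I_d (r²/R²), so B = μ₀ I_d r/(2πR²) = (4π×10^-7)(1.969×10^-5)(0.0107)/(2π·0.0346²) = 3.52×10^-11 T.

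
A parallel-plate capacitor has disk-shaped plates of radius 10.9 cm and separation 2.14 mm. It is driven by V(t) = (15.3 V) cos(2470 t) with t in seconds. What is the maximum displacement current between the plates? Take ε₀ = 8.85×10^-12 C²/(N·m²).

(dE/dt)_max = V₀ω/d = 1.766×10^7 V/(m·s); ω = 2470 rad/s.
I_d,max = ε₀ A (dE/dt)_max = (8.85×10^-12)(0.03733)(1.766×10^7) = 5.83×10^-6 A.

5.83×10^-6 A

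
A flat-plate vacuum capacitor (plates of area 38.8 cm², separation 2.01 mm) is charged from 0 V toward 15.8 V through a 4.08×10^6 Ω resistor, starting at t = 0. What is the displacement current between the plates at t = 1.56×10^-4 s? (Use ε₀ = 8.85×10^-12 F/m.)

C = ε₀A/d = (8.85×10^-12)(3.88×10^-3)/(2.01×10^-3) = 1.708×10^-11 F, so τ = RC = 6.969×10^-5 s.
The conduction current is I(t) = (V₀/R) e^(−t/τ), and the displacement current between the plates equals it.
t/τ = 2.238; I_d = (15.8/4.08×10^6) · e^(−2.238) = (3.873×10^-6)(0.1067) = 4.13×10^-7 A.

4.13×10^-7 A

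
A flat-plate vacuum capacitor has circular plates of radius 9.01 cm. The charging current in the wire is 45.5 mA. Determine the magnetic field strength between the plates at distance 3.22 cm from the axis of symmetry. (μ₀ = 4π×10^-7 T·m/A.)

3.61×10^-8 T

By continuity the displacement current in the gap matches the conduction current: I_d = 0.0455 A.
For r < R the Ampère–Maxwell law gives B(2πr) = μ₀ I_d (r²/R²), so B = μ₀ I_d r/(2πR²) = (4π×10^-7)(0.0455)(0.0322)/(2π·0.0901²) = 3.61×10^-8 T.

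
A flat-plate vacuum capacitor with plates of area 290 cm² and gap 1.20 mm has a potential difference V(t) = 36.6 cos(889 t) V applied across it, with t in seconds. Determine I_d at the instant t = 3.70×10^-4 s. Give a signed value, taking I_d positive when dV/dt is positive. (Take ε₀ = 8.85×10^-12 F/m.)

dV/dt = (36.6)(889)·−sin(0.32893) = -1.051×10^4 V/s.
I_d = C dV/dt with C = ε₀A/d = (8.85×10^-12)(0.0290)/(1.20×10^-3) = 2.139×10^-10 F, so I_d = (2.139×10^-10)(-1.051×10^4) = -2.25×10^-6 A.

-2.25×10^-6 A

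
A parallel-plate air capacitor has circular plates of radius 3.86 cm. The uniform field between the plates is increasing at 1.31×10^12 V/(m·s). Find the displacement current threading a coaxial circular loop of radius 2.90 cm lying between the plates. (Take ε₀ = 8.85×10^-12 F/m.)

0.0306 A

Total displacement current: I_d = ε₀(πR²)(dE/dt) = (8.85×10^-12)(4.681×10^-3)(1.31×10^12) = 0.05427 A.
Since J_d is uniform, the enclosed fraction is (r/R)² = 0.5644, giving I_d,enc = 0.0306 A.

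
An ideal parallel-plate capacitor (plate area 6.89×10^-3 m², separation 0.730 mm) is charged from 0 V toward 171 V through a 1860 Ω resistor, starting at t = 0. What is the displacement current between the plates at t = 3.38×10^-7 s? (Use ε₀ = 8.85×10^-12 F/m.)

0.0104 A

With C = ε₀A/d = (8.85×10^-12)(6.89×10^-3)/(7.30×10^-4) = 8.353×10^-11 F, the time constant is τ = RC = 1.554×10^-7 s, so t/τ = 2.175 and e^(−t/τ) = 0.1136.
I_d = I_cond = (V₀/R) e^(−t/τ) = (0.09194)(0.1136) = 0.0104 A.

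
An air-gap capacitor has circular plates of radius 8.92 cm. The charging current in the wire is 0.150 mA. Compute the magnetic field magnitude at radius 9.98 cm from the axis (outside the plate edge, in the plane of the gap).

3.01×10^-10 T

Between the plates the displacement current equals the wire current: I_d = 0.150 mA = 1.50×10^-4 A.
With r > R the enclosed displacement current is the full I_d; B = μ₀ I_d / (2πr) = 3.01×10^-10 T.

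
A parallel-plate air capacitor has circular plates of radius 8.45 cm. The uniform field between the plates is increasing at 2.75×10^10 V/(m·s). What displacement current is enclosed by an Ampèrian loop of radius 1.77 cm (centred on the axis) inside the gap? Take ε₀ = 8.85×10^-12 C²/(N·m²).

2.40×10^-4 A

Total displacement current: I_d = ε₀(πR²)(dE/dt) = (8.85×10^-12)(0.02243)(2.75×10^10) = 5.459×10^-3 A.
The field is uniform, so I_d,enc = I_d (r/R)² = (5.459×10^-3)(1.77/8.45)² = 2.40×10^-4 A.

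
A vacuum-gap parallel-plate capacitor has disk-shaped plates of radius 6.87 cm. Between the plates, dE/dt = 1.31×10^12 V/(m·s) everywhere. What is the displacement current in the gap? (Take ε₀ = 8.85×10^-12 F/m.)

I_d = ε₀ A (dE/dt) = (8.85×10^-12)(0.01483 m²)(1.31×10^12) = 0.172 A.

0.172 A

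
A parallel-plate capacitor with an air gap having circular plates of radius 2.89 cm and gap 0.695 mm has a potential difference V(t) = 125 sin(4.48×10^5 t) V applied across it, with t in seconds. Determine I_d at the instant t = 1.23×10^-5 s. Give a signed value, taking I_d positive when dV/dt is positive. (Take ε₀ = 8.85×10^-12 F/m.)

1.34×10^-3 A

C = ε₀A/d = (8.85×10^-12)(2.624×10^-3)/(6.95×10^-4) = 3.341×10^-11 F. dV/dt = V₀ω·cos(ωt); at ωt = 5.5104 rad this factor is 0.7160.
I_d = C dV/dt = (3.341×10^-11)(125)(4.48×10^5)(0.7160) = 1.34×10^-3 A.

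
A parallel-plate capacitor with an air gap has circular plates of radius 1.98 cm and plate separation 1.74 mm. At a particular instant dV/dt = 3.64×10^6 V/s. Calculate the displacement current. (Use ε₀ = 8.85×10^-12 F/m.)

2.28×10^-5 A

E = V/d so dE/dt = (dV/dt)/d = 2.092×10^9 V/(m·s), and I_d = ε₀ A dE/dt = (8.85×10^-12)(1.232×10^-3)(2.092×10^9) = 2.28×10^-5 A.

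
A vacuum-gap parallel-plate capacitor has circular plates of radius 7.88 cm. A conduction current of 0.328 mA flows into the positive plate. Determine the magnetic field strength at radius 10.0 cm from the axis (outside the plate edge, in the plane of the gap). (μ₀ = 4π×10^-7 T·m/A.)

6.56×10^-10 T

By continuity the displacement current in the gap matches the conduction current: I_d = 3.28×10^-4 A.
For r ≥ R the full I_d is enclosed: B = μ₀ I_d/(2πr) = (4π×10^-7)(3.28×10^-4)/(2π·0.100) = 6.56×10^-10 T.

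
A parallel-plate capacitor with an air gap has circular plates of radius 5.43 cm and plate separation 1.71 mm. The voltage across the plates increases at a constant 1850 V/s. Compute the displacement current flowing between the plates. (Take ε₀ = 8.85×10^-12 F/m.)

8.87×10^-8 A

C = ε₀A/d = (8.85×10^-12)(9.263×10^-3)/(1.71×10^-3) = 4.794×10^-11 F.
I_d = C dV/dt = (4.794×10^-11)(1850) = 8.87×10^-8 A.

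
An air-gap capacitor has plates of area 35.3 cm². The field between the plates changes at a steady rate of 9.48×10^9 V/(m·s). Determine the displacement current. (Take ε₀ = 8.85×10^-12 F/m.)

I_d = ε₀ A (dE/dt) = (8.85×10^-12)(3.53×10^-3 m²)(9.48×10^9) = 2.96×10^-4 A.

2.96×10^-4 A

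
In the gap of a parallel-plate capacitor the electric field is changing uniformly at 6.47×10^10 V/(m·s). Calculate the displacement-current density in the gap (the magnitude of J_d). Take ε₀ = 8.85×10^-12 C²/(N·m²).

J_d = ε₀ ∂E/∂t, so J_d = 0.573 A/m².

0.573 A/m²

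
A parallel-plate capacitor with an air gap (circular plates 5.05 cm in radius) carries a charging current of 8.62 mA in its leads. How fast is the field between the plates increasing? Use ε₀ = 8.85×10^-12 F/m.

By continuity, I_d in the gap equals the 8.62 mA flowing in the wire.
Inverting I_d = ε₀ A dE/dt gives dE/dt = 8.62×10^-3 / (8.85×10^-12 · 8.012×10^-3) = 1.22×10^11 V/(m·s).

1.22×10^11 V/(m·s)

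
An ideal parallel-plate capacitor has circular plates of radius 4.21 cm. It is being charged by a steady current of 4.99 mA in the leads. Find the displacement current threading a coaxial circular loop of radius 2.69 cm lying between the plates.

No conduction current crosses the gap, so I_d there equals the 4.99×10^-3 A in the leads.
The field is uniform, so I_d,enc = I_d (r/R)² = (4.99×10^-3)(2.69/4.21)² = 2.04×10^-3 A.

2.04×10^-3 A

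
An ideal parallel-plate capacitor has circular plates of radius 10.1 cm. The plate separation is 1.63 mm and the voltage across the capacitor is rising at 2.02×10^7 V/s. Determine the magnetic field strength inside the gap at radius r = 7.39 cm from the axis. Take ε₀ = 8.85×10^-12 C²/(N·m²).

5.09×10^-9 T

I_d = C dV/dt with C = ε₀πR²/d = 1.740×10^-10 F, so I_d = (1.740×10^-10)(2.02×10^7) = 3.515×10^-3 A.
∮B·dl = μ₀ I_d,enc with I_d,enc = I_d r²/R² = 1.882×10^-3 A; so B = μ₀ I_d,enc/(2πr) = 5.09×10^-9 T.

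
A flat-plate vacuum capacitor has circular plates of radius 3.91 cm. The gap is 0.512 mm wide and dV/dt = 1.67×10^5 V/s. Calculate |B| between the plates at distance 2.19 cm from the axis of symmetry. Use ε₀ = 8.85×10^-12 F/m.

With E = V/d, dE/dt = 3.262×10^8 V/(m·s) and πR² = 4.803×10^-3 m², giving I_d = ε₀ πR² dE/dt = 1.387×10^-5 A.
An Ampèrian loop of radius r encloses a fraction (r/R)² of I_d. Then B·2πr = μ₀ I_d (r/R)², giving B = μ₀ I_d r/(2πR²) = 3.97×10^-11 T.

3.97×10^-11 T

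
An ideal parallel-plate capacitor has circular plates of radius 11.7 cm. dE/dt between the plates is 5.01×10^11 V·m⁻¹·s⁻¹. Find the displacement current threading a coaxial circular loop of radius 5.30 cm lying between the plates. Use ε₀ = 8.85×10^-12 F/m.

I_d = ε₀ dΦ_E/dt = ε₀ πR² (dE/dt) = (8.85×10^-12)(0.04301)(5.01×10^11) = 0.1907 A through the full plate area.
The field is uniform, so I_d,enc = I_d (r/R)² = (0.1907)(5.30/11.7)² = 0.0391 A.

0.0391 A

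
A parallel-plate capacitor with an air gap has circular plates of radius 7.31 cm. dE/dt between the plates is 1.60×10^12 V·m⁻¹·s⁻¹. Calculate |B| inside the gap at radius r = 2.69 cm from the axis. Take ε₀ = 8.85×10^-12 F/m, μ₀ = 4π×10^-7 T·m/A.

Through the whole plate area (πR² = 0.01679 m²), I_d = ε₀ πR² dE/dt = 0.2377 A.
For r < R the Ampère–Maxwell law gives B(2πr) = μ₀ I_d (r²/R²), so B = μ₀ I_d r/(2πR²) = (4π×10^-7)(0.2377)(0.0269)/(2π·0.0731²) = 2.39×10^-7 T.

2.39×10^-7 T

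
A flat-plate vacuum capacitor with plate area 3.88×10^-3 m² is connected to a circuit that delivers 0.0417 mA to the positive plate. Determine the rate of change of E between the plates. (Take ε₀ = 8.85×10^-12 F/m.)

By continuity, I_d in the gap equals the 0.0417 mA flowing in the wire.
Inverting I_d = ε₀ A dE/dt gives dE/dt = 4.17×10^-5 / (8.85×10^-12 · 3.88×10^-3) = 1.21×10^9 V/(m·s).

1.21×10^9 V/(m·s)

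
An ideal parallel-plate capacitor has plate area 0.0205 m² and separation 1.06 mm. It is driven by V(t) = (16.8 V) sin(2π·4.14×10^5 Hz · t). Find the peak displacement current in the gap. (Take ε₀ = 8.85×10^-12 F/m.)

C = ε₀A/d = (8.85×10^-12)(0.0205)/(1.06×10^-3) = 1.712×10^-10 F; ω = 2πf = 2.601×10^6 rad/s.
I_d = C dV/dt, so |I_d|_max = C V₀ ω = (1.712×10^-10)(16.8)(2.601×10^6) = 7.48×10^-3 A.

7.48×10^-3 A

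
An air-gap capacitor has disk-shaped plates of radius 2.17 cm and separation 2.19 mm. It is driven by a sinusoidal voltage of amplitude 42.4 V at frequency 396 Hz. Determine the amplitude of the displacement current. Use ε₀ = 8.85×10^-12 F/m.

6.31×10^-7 A

The displacement current equals the conduction current C dV/dt, which peaks at C V₀ ω.
With C = ε₀A/d = (8.85×10^-12)(1.479×10^-3)/(2.19×10^-3) = 5.977×10^-12 F and ω = 2πf = 2488 rad/s, I_d,max = (5.977×10^-12)(42.4)(2488) = 6.31×10^-7 A.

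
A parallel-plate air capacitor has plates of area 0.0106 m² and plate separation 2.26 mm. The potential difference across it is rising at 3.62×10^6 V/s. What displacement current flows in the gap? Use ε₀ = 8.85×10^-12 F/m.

1.50×10^-4 A

The displacement current equals the charging current C dV/dt. With C = ε₀A/d = (8.85×10^-12)(0.0106)/(2.26×10^-3) = 4.151×10^-11 F, I_d = (4.151×10^-11)(3.62×10^6) = 1.50×10^-4 A.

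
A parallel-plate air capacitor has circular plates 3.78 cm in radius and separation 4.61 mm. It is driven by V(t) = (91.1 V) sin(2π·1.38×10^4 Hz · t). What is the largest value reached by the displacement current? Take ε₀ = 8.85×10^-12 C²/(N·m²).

C = ε₀A/d = (8.85×10^-12)(4.489×10^-3)/(4.61×10^-3) = 8.618×10^-12 F; ω = 2πf = 8.671×10^4 rad/s.
I_d = C dV/dt, so |I_d|_max = C V₀ ω = (8.618×10^-12)(91.1)(8.671×10^4) = 6.81×10^-5 A.

6.81×10^-5 A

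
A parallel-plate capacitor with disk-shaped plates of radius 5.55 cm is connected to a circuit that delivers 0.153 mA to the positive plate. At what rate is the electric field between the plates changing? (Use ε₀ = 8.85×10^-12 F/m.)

The displacement current between the plates equals the conduction current, I_d = 0.153 mA.
Inverting I_d = ε₀ A dE/dt gives dE/dt = 1.53×10^-4 / (8.85×10^-12 · 9.677×10^-3) = 1.79×10^9 V/(m·s).

1.79×10^9 V/(m·s)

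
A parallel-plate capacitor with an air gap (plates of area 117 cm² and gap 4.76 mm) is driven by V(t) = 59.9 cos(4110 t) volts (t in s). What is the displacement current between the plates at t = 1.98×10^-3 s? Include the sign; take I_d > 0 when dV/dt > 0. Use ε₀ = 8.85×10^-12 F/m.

-5.14×10^-6 A

C = ε₀A/d = (8.85×10^-12)(0.0117)/(4.76×10^-3) = 2.175×10^-11 F. dV/dt = V₀ω·−sin(ωt); at ωt = 8.1378 rad this factor is -0.9600.
I_d = C dV/dt = (2.175×10^-11)(59.9)(4110)(-0.9600) = -5.14×10^-6 A.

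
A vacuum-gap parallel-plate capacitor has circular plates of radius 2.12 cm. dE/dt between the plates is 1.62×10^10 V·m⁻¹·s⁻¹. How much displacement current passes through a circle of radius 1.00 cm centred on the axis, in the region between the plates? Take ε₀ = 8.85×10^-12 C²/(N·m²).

I_d = ε₀ dΦ_E/dt = ε₀ πR² (dE/dt) = (8.85×10^-12)(1.412×10^-3)(1.62×10^10) = 2.024×10^-4 A through the full plate area.
Through an area πr² the displacement current is I_d·(πr²/πR²) = I_d (r/R)² = 4.50×10^-5 A.

4.50×10^-5 A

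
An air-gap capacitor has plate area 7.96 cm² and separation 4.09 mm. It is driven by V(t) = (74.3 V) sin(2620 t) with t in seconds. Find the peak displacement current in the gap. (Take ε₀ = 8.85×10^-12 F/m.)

(dE/dt)_max = V₀ω/d = 4.760×10^7 V/(m·s); ω = 2620 rad/s.
I_d,max = ε₀ A (dE/dt)_max = (8.85×10^-12)(7.96×10^-4)(4.760×10^7) = 3.35×10^-7 A.

3.35×10^-7 A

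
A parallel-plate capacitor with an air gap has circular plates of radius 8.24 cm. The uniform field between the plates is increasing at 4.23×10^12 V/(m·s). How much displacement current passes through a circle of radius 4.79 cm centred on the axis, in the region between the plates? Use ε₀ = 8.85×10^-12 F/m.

I_d = ε₀ dΦ_E/dt = ε₀ πR² (dE/dt) = (8.85×10^-12)(0.02133)(4.23×10^12) = 0.7985 A through the full plate area.
Through an area πr² the displacement current is I_d·(πr²/πR²) = I_d (r/R)² = 0.270 A.

0.270 A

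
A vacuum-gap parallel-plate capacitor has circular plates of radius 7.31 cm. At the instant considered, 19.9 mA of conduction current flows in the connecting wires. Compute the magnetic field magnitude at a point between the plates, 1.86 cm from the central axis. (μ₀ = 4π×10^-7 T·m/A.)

By continuity the displacement current in the gap matches the conduction current: I_d = 0.0199 A.
An Ampèrian loop of radius r encloses a fraction (r/R)² of I_d. Then B·2πr = μ₀ I_d (r/R)², giving B = μ₀ I_d r/(2πR²) = 1.39×10^-8 T.

1.39×10^-8 T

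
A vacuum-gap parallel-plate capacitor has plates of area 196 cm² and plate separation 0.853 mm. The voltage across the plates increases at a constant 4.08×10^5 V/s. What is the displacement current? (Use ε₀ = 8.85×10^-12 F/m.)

8.30×10^-5 A

E = V/d so dE/dt = (dV/dt)/d = 4.783×10^8 V/(m·s), and I_d = ε₀ A dE/dt = (8.85×10^-12)(0.0196)(4.783×10^8) = 8.30×10^-5 A.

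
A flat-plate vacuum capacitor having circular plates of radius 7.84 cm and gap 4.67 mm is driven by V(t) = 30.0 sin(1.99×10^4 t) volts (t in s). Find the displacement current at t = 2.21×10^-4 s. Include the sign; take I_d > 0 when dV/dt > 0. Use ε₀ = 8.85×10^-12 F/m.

dE/dt = (V₀ω/d)·cos(ωt) with ωt = 4.3979 rad: (30.0)(1.99×10^4)(-0.3093)/(4.67×10^-3) = -3.954×10^7 V/(m·s).
I_d = ε₀ A dE/dt = (8.85×10^-12)(0.01931)(-3.954×10^7) = -6.76×10^-6 A.

-6.76×10^-6 A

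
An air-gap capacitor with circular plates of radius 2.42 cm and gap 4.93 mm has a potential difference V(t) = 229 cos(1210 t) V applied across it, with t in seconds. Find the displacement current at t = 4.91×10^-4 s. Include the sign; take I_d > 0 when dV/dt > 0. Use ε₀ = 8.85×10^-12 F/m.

dV/dt = (229)(1210)·−sin(0.59411) = -1.551×10^5 V/s.
I_d = C dV/dt with C = ε₀A/d = (8.85×10^-12)(1.840×10^-3)/(4.93×10^-3) = 3.303×10^-12 F, so I_d = (3.303×10^-12)(-1.551×10^5) = -5.12×10^-7 A.

-5.12×10^-7 A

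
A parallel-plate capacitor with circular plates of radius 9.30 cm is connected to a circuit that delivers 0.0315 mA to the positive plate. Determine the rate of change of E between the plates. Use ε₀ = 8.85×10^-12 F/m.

Charge continuity gives I_d = I = 3.15×10^-5 A between the plates.
Since I_d = ε₀ A dE/dt, dE/dt = I_d/(ε₀A) = (3.15×10^-5)/((8.85×10^-12)(0.02717)) = 1.31×10^8 V/(m·s).

1.31×10^8 V/(m·s)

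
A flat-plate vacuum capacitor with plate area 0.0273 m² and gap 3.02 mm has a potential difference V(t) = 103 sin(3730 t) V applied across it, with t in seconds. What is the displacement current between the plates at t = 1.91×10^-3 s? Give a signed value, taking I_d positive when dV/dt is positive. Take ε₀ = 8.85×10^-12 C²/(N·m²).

2.05×10^-5 A

dV/dt = (103)(3730)·cos(7.1243) = 2.561×10^5 V/s.
I_d = C dV/dt with C = ε₀A/d = (8.85×10^-12)(0.0273)/(3.02×10^-3) = 8.000×10^-11 F, so I_d = (8.000×10^-11)(2.561×10^5) = 2.05×10^-5 A.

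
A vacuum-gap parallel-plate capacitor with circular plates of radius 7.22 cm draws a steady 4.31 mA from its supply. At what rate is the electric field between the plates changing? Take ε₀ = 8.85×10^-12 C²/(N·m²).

By continuity, I_d in the gap equals the 4.31 mA flowing in the wire.
Then dE/dt = I_d/(ε₀A) = 2.97×10^10 V/(m·s).

2.97×10^10 V/(m·s)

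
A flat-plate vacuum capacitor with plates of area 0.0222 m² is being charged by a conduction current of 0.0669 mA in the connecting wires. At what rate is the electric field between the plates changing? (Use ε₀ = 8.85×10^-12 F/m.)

By continuity, I_d in the gap equals the 0.0669 mA flowing in the wire.
Since I_d = ε₀ A dE/dt, dE/dt = I_d/(ε₀A) = (6.69×10^-5)/((8.85×10^-12)(0.0222)) = 3.41×10^8 V/(m·s).

3.41×10^8 V/(m·s)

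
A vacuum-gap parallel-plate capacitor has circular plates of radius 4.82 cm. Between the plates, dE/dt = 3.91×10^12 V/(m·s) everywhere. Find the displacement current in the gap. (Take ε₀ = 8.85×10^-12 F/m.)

0.253 A

With a uniform field, Φ_E = EA, so I_d = ε₀ A dE/dt = 0.253 A.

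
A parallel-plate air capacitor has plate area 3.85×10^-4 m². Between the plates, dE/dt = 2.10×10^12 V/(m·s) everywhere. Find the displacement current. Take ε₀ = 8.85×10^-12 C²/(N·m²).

The displacement current is ε₀ times dΦ_E/dt = ε₀ A dE/dt = (8.85×10^-12)(3.85×10^-4)(2.10×10^12) = 7.16×10^-3 A.

7.16×10^-3 A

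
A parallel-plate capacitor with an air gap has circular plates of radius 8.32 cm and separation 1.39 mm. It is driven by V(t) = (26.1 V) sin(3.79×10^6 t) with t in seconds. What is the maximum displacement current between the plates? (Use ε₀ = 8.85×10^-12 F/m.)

0.0137 A

C = ε₀A/d = (8.85×10^-12)(0.02175)/(1.39×10^-3) = 1.385×10^-10 F; ω = 3.79×10^6 rad/s.
I_d = C dV/dt, so |I_d|_max = C V₀ ω = (1.385×10^-10)(26.1)(3.79×10^6) = 0.0137 A.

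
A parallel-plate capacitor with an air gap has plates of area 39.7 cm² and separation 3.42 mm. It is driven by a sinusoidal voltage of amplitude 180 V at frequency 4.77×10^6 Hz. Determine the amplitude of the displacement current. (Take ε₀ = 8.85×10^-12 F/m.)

0.0554 A

(dE/dt)_max = V₀ω/d = 1.577×10^12 V/(m·s); ω = 2πf = 2.997×10^7 rad/s.
I_d,max = ε₀ A (dE/dt)_max = (8.85×10^-12)(3.97×10^-3)(1.577×10^12) = 0.0554 A.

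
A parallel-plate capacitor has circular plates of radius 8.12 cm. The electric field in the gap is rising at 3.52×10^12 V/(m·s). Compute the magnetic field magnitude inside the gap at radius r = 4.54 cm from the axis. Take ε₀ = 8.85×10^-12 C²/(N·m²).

8.89×10^-7 T

Through the whole plate area (πR² = 0.02071 m²), I_d = ε₀ πR² dE/dt = 0.6452 A.
∮B·dl = μ₀ I_d,enc with I_d,enc = I_d r²/R² = 0.2017 A; so B = μ₀ I_d,enc/(2πr) = 8.89×10^-7 T.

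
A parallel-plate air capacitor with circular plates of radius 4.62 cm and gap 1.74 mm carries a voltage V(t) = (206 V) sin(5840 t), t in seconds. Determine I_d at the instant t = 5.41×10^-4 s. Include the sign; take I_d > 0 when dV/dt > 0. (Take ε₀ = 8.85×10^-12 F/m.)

dV/dt = (206)(5840)·cos(3.15944) = -1.203×10^6 V/s.
I_d = C dV/dt with C = ε₀A/d = (8.85×10^-12)(6.706×10^-3)/(1.74×10^-3) = 3.411×10^-11 F, so I_d = (3.411×10^-11)(-1.203×10^6) = -4.10×10^-5 A.

-4.10×10^-5 A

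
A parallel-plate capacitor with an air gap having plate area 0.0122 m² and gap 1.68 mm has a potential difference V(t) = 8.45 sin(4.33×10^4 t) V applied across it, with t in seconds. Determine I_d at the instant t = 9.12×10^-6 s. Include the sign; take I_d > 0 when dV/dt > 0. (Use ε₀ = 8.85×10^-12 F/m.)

dV/dt = (8.45)(4.33×10^4)·cos(0.394896) = 3.377×10^5 V/s.
I_d = C dV/dt with C = ε₀A/d = (8.85×10^-12)(0.0122)/(1.68×10^-3) = 6.427×10^-11 F, so I_d = (6.427×10^-11)(3.377×10^5) = 2.17×10^-5 A.

2.17×10^-5 A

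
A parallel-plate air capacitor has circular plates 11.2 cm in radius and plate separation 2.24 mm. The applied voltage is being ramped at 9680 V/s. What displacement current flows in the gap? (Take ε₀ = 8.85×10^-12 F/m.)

The displacement current equals the charging current C dV/dt. With C = ε₀A/d = (8.85×10^-12)(0.03941)/(2.24×10^-3) = 1.557×10^-10 F, I_d = (1.557×10^-10)(9680) = 1.51×10^-6 A.

1.51×10^-6 A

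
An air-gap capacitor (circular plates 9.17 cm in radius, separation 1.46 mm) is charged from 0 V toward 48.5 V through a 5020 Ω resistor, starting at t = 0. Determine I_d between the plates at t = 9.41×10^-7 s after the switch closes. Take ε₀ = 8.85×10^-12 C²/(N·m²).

3.00×10^-3 A

With C = ε₀A/d = (8.85×10^-12)(0.02642)/(1.46×10^-3) = 1.601×10^-10 F, the time constant is τ = RC = 8.037×10^-7 s, so t/τ = 1.171 and e^(−t/τ) = 0.3101.
I_d = I_cond = (V₀/R) e^(−t/τ) = (9.661×10^-3)(0.3101) = 3.00×10^-3 A.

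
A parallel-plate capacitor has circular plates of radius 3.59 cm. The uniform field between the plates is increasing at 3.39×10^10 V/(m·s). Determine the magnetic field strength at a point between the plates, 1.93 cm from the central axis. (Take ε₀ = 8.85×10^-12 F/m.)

Through the whole plate area (πR² = 4.049×10^-3 m²), I_d = ε₀ πR² dE/dt = 1.215×10^-3 A.
An Ampèrian loop of radius r encloses a fraction (r/R)² of I_d. Then B·2πr = μ₀ I_d (r/R)², giving B = μ₀ I_d r/(2πR²) = 3.64×10^-9 T.

3.64×10^-9 T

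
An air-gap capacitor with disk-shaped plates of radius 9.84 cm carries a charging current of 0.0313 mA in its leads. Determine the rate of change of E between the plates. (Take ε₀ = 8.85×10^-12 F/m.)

1.16×10^8 V/(m·s)

The displacement current between the plates equals the conduction current, I_d = 0.0313 mA.
Inverting I_d = ε₀ A dE/dt gives dE/dt = 3.13×10^-5 / (8.85×10^-12 · 0.03042) = 1.16×10^8 V/(m·s).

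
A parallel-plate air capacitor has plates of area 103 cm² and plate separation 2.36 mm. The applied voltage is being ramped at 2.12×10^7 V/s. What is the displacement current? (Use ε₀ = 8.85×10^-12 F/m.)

8.19×10^-4 A

The displacement current equals the charging current C dV/dt. With C = ε₀A/d = (8.85×10^-12)(0.0103)/(2.36×10^-3) = 3.863×10^-11 F, I_d = (3.863×10^-11)(2.12×10^7) = 8.19×10^-4 A.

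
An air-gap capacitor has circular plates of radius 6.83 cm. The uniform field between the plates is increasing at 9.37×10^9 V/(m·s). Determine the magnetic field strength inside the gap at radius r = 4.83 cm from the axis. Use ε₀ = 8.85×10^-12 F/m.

Through the whole plate area (πR² = 0.01466 m²), I_d = ε₀ πR² dE/dt = 1.216×10^-3 A.
For r < R the Ampère–Maxwell law gives B(2πr) = μ₀ I_d (r²/R²), so B = μ₀ I_d r/(2πR²) = (4π×10^-7)(1.216×10^-3)(0.0483)/(2π·0.0683²) = 2.52×10^-9 T.

2.52×10^-9 T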